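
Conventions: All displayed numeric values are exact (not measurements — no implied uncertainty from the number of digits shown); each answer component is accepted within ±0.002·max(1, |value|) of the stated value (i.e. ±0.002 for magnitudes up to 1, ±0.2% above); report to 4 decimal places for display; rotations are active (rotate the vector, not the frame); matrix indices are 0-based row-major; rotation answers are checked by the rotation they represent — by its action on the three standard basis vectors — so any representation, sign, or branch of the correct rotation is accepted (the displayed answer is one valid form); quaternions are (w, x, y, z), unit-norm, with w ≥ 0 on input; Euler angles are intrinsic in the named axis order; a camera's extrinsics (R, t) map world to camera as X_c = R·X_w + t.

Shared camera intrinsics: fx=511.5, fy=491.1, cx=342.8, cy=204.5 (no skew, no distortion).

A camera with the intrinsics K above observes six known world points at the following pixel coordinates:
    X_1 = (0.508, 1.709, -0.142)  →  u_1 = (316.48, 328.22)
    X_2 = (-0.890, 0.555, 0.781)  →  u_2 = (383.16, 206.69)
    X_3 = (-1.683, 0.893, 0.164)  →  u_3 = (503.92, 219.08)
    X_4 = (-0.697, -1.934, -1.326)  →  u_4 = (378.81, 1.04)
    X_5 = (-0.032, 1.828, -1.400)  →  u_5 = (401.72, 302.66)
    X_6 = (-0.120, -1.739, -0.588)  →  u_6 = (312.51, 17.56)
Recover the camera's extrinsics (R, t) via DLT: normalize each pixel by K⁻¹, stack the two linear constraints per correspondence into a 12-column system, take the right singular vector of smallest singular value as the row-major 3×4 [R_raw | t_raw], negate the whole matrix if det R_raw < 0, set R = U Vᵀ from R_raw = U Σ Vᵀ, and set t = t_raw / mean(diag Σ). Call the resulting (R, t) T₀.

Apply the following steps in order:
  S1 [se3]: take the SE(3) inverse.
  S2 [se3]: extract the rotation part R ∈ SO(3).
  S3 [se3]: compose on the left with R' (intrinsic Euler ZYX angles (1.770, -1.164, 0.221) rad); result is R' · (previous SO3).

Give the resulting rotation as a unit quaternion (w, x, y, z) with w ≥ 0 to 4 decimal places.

rotation (quat) = (0.3016, -0.5092, 0.4781, 0.6490)

source (pnp_recover): camera pose = R=[-0.8854 0.2295 -0.4042; 0.2167 0.9731 0.0779; 0.4112 -0.0186 -0.9114], t=(-0.2800, -0.3900, 5.1400)
after S1 (invert_se3): R=[-0.8854 0.2167 0.4112; 0.2295 0.9731 -0.0186; -0.4042 0.0779 -0.9114], t=(-2.2769, 0.5395, 4.6016)
after S2 (rot_of_se3): [-0.8854 0.2167 0.4112; 0.2295 0.9731 -0.0186; -0.4042 0.0779 -0.9114]
after S3 (compose_so3): [-0.2995 -0.8784 -0.3726; -0.0955 -0.3609 0.9277; -0.9493 0.3134 0.0242]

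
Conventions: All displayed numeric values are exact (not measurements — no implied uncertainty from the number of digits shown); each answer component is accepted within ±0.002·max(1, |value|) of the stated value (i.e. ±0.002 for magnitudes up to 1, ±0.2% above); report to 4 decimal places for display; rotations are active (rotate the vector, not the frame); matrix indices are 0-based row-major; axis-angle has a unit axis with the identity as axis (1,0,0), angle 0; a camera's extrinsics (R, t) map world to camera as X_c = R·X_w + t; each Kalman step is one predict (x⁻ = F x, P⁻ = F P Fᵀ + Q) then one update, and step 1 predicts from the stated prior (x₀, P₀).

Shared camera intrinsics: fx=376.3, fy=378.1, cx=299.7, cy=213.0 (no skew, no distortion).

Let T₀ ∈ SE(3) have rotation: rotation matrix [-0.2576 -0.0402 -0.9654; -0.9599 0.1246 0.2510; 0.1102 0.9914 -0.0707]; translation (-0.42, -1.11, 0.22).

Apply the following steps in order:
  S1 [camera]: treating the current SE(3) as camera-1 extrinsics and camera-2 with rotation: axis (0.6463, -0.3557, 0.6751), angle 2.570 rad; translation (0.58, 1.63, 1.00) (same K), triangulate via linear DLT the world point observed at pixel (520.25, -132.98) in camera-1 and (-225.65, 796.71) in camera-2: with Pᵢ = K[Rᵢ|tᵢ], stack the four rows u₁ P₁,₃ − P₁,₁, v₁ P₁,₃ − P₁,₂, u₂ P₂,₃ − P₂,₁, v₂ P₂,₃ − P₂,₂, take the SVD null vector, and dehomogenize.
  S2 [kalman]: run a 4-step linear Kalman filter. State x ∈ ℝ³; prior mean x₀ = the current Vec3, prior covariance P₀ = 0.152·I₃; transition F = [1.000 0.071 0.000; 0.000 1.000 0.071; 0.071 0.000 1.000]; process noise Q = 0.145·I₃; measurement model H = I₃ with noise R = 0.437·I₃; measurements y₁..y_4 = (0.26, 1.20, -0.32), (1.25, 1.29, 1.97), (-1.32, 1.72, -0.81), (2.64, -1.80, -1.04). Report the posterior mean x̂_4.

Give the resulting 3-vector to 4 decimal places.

result = (1.1403, 0.0659, -0.6021)

after S1 (triangulate): (0.5007, 1.6349, -1.8680)
after S2 (kf_track): (1.1403, 0.0659, -0.6021)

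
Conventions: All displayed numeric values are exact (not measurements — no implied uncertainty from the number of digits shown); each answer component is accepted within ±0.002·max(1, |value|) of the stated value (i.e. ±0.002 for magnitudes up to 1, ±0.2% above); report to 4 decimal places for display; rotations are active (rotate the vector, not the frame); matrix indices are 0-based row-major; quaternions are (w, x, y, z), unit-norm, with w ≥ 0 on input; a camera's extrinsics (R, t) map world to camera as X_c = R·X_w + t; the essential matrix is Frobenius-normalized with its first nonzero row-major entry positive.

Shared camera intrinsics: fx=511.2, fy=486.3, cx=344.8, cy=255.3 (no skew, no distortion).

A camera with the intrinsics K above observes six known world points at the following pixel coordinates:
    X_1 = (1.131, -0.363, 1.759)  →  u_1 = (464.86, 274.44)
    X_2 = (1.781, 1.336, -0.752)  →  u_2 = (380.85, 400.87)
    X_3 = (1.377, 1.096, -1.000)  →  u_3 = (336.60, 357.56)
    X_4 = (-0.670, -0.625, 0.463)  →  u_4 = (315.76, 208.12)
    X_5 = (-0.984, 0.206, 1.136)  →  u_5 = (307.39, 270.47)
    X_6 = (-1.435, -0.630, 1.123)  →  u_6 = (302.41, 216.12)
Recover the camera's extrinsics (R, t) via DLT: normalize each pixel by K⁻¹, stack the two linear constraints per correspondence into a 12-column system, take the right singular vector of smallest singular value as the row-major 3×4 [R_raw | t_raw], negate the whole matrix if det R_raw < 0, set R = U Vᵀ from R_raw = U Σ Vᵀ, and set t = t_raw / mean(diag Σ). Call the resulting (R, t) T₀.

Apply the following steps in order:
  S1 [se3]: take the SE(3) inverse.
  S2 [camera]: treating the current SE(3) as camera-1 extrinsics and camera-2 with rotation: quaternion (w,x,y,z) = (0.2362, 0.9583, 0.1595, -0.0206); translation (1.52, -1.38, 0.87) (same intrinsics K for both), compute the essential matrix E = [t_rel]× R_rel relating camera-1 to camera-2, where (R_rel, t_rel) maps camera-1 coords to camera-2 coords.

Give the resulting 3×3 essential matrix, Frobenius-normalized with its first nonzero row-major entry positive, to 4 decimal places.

source (pnp_recover): camera pose = R=[0.7943 -0.3133 0.5205; 0.1881 0.9415 0.2797; -0.5776 -0.1243 0.8068], t=(-0.3000, -0.0900, 6.1197)
after S1 (invert_se3): R=[0.7943 0.1881 -0.5776; -0.3133 0.9415 -0.1243; 0.5205 0.2797 0.8068], t=(3.7901, 0.7512, -4.7560)
after S2 (essential): [0.0620 0.6822 -0.0753; 0.4815 0.0874 0.2065; -0.4239 0.1326 -0.2136]

matrix = [0.0620 0.6822 -0.0753; 0.4815 0.0874 0.2065; -0.4239 0.1326 -0.2136]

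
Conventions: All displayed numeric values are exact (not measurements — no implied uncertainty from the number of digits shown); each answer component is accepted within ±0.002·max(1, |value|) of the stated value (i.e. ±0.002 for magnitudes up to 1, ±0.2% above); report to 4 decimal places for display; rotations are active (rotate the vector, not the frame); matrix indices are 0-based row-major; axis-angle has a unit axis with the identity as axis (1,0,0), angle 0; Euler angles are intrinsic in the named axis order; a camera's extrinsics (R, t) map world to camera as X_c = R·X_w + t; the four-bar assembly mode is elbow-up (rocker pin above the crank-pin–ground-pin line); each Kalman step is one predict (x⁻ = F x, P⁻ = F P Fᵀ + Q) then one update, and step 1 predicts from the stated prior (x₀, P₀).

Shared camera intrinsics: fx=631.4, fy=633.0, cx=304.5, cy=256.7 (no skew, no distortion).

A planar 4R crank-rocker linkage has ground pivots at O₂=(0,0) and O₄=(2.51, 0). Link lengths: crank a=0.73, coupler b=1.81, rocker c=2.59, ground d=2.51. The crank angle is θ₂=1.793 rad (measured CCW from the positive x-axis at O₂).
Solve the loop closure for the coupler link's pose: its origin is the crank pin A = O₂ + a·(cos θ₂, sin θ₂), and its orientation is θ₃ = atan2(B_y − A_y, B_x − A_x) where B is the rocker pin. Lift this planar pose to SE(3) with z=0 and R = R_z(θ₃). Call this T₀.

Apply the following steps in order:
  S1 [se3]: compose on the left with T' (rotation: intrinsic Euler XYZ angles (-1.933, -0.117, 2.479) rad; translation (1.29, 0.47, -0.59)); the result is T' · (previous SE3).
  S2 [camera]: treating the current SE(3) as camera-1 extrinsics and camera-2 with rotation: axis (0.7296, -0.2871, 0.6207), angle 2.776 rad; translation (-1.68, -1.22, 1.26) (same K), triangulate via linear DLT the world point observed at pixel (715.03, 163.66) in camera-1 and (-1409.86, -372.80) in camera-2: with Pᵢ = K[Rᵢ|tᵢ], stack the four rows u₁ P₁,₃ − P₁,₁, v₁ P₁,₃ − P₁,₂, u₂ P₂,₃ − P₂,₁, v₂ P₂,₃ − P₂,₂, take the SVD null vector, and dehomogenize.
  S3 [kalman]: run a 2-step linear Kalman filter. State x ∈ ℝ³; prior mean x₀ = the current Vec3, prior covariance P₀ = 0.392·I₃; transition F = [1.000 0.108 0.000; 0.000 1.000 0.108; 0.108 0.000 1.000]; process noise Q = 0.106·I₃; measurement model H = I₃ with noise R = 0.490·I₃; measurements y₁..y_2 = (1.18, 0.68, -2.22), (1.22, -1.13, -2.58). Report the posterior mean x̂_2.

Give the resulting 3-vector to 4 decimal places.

result = (0.9237, 0.0476, -2.2382)

source (fourbar_fk): coupler pose = R=[0.6401 -0.7683 0.0000; 0.7683 0.6401 0.0000; 0.0000 0.0000 1.0000], t=(-0.1609, 0.7121, 0.0000)
after S1 (compose_se3): R=[-0.9706 0.2105 -0.1167; -0.0316 0.3694 0.9287; 0.2386 0.9051 -0.3519], t=(0.9809, 0.6700, 0.0404)
after S2 (triangulate): (0.0811, 1.7570, -1.7777)
after S3 (kf_track): (0.9237, 0.0476, -2.2382)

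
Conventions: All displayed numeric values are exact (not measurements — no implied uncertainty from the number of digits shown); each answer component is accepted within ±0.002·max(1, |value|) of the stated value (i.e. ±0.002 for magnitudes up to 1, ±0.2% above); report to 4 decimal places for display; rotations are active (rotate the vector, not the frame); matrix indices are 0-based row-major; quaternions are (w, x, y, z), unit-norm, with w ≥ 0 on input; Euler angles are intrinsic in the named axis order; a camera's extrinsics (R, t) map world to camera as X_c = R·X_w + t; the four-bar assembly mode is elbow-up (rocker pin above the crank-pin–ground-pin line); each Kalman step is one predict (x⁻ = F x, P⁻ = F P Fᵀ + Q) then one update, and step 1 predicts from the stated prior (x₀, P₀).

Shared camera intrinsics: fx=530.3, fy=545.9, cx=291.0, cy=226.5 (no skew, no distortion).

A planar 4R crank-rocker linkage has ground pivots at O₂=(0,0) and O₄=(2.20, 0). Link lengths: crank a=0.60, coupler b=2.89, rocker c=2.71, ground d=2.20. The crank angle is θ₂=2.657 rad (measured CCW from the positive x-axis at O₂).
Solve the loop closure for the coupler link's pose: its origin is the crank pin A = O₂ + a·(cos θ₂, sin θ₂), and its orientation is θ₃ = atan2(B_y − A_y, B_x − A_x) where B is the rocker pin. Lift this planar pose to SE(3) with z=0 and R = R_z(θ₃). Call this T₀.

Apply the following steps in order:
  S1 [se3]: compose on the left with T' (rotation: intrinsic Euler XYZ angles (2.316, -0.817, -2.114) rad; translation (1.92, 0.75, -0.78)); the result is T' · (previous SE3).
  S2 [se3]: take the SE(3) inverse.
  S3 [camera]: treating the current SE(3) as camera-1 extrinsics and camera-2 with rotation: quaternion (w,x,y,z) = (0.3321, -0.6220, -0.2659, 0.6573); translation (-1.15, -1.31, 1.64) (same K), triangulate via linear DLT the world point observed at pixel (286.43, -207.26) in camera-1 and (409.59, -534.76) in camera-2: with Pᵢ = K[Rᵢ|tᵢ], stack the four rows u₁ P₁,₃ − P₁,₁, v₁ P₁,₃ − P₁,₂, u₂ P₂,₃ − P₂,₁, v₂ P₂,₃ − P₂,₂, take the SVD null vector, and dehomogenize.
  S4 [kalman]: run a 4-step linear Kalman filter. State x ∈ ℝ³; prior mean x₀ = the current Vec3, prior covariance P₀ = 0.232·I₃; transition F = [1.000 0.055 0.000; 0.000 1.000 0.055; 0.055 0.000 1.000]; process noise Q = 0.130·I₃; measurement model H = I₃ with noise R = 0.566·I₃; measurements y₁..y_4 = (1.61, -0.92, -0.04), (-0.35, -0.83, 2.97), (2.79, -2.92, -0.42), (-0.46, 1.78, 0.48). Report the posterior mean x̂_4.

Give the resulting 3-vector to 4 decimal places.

source (fourbar_fk): coupler pose = R=[0.6215 -0.7834 0.0000; 0.7834 0.6215 0.0000; 0.0000 0.0000 1.0000], t=(-0.5309, 0.2795, 0.0000)
after S1 (compose_se3): R=[0.2392 0.6413 -0.7291; 0.4481 -0.7390 -0.5030; -0.8614 -0.2064 -0.4641], t=(2.2716, 0.2645, -0.8061)
after S2 (invert_se3): R=[0.2392 0.4481 -0.8614; 0.6413 -0.7390 -0.2064; -0.7291 -0.5030 -0.4641], t=(-1.3562, -1.4276, 1.4151)
after S3 (triangulate): (-1.2353, 0.4916, -1.6334)
after S4 (kf_track): (0.3856, -0.1339, 0.3213)

result = (0.3856, -0.1339, 0.3213)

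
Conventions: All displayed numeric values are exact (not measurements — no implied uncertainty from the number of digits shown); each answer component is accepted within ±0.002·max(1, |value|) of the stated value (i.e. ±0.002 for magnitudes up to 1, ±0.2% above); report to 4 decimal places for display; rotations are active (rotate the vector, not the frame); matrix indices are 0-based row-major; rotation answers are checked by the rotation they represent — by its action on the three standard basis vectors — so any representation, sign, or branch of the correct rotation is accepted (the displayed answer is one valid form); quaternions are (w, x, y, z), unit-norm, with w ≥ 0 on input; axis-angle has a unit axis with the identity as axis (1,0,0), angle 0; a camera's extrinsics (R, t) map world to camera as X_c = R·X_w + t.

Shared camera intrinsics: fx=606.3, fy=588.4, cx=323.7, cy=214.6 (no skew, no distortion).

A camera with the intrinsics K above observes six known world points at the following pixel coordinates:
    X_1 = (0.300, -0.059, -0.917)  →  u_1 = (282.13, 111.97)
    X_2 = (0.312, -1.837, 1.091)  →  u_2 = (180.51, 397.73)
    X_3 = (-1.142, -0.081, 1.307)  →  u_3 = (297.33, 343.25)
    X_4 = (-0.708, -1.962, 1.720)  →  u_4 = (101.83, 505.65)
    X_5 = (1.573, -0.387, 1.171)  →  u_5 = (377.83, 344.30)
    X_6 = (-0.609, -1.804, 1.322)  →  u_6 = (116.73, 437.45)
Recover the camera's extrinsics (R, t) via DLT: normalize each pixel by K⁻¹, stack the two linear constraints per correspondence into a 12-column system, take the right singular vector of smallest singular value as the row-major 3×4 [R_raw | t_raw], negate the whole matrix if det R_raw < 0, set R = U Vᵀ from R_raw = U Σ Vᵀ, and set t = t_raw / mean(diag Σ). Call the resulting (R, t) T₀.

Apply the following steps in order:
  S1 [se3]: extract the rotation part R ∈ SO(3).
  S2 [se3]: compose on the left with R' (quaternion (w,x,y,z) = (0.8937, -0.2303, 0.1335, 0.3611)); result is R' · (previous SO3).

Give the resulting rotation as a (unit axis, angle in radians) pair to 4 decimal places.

source (pnp_recover): camera pose = R=[0.3618 0.8665 0.3439; 0.2072 -0.4344 0.8766; 0.9090 -0.2459 -0.3367], t=(-0.1100, -0.2199, 4.7696)
after S1 (rot_of_se3): [0.3618 0.8665 0.3439; 0.2072 -0.4344 0.8766; 0.9090 -0.2459 -0.3367]
after S2 (compose_so3): [0.1738 0.8990 -0.4020; 0.8042 0.1060 0.5848; 0.5683 -0.4250 -0.7046]

rotation (axis_angle) = ((-0.7194, -0.6913, -0.0675), 2.3637)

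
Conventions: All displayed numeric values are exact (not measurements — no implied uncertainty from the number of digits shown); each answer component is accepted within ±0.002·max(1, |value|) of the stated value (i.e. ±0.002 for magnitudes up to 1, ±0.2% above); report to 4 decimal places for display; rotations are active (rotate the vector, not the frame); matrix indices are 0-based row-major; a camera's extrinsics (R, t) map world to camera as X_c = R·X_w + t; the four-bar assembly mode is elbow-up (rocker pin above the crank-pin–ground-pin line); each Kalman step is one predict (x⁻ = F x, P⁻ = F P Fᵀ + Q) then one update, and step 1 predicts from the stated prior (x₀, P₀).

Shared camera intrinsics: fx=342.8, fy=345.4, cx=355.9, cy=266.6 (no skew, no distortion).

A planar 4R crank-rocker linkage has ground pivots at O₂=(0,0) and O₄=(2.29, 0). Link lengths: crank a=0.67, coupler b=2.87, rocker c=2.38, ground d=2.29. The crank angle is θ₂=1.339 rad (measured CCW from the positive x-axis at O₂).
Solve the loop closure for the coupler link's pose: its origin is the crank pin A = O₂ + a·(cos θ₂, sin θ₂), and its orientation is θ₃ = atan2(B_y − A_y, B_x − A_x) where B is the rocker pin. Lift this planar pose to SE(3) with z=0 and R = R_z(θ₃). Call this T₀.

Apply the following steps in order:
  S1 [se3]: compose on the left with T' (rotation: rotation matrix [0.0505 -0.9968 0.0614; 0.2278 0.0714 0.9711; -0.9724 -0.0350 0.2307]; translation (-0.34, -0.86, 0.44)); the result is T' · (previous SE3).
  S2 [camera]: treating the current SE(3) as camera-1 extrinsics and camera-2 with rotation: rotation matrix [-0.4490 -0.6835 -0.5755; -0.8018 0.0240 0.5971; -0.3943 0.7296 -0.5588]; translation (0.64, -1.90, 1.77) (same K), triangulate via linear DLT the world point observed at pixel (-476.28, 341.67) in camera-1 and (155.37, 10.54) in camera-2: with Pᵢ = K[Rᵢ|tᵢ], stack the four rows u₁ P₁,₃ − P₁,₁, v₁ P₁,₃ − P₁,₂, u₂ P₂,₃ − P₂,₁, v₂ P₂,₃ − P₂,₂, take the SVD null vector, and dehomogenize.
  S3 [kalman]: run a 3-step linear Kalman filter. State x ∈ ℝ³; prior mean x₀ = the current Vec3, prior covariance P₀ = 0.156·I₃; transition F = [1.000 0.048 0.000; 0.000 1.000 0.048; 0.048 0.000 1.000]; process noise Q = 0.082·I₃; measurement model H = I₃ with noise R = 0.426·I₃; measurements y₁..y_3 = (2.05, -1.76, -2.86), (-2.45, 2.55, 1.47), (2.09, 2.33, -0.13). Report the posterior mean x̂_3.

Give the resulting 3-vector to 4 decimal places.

source (fourbar_fk): coupler pose = R=[0.7999 -0.6002 0.0000; 0.6002 0.7999 0.0000; 0.0000 0.0000 1.0000], t=(0.1539, 0.6521, 0.0000)
after S1 (compose_se3): R=[-0.5579 -0.8276 0.0614; 0.2251 -0.0796 0.9711; -0.7988 0.5556 0.2307], t=(-0.9822, -0.7784, 0.2675)
after S2 (triangulate): (0.4620, 1.5940, 1.0552)
after S3 (kf_track): (0.6833, 1.5916, 0.1917)

result = (0.6833, 1.5916, 0.1917)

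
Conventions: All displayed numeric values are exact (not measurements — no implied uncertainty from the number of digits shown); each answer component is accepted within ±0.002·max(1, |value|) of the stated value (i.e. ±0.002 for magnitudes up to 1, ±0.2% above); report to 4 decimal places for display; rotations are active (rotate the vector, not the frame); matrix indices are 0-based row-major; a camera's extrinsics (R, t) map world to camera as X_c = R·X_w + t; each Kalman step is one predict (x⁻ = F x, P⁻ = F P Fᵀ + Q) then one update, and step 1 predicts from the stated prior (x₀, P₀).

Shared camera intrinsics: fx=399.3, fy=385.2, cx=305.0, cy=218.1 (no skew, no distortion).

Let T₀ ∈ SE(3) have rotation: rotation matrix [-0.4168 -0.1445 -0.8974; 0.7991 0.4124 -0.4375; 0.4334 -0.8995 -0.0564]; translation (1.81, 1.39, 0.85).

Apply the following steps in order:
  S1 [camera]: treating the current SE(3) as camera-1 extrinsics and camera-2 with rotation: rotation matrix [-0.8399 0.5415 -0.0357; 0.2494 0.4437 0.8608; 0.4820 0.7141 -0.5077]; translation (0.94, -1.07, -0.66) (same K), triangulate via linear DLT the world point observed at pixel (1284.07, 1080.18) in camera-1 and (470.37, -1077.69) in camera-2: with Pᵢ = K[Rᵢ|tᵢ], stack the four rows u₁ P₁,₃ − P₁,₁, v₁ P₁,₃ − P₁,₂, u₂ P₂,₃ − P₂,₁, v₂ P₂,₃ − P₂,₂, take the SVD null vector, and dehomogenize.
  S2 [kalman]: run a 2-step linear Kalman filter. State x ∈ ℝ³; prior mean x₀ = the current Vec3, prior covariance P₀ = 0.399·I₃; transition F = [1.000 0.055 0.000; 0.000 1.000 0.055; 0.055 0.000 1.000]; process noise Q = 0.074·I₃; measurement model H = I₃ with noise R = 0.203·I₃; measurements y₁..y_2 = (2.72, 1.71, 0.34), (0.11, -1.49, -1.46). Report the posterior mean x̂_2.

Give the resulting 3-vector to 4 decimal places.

after S1 (triangulate): (0.8443, 0.0202, -1.9516)
after S2 (kf_track): (1.1079, -0.2291, -0.8933)

result = (1.1079, -0.2291, -0.8933)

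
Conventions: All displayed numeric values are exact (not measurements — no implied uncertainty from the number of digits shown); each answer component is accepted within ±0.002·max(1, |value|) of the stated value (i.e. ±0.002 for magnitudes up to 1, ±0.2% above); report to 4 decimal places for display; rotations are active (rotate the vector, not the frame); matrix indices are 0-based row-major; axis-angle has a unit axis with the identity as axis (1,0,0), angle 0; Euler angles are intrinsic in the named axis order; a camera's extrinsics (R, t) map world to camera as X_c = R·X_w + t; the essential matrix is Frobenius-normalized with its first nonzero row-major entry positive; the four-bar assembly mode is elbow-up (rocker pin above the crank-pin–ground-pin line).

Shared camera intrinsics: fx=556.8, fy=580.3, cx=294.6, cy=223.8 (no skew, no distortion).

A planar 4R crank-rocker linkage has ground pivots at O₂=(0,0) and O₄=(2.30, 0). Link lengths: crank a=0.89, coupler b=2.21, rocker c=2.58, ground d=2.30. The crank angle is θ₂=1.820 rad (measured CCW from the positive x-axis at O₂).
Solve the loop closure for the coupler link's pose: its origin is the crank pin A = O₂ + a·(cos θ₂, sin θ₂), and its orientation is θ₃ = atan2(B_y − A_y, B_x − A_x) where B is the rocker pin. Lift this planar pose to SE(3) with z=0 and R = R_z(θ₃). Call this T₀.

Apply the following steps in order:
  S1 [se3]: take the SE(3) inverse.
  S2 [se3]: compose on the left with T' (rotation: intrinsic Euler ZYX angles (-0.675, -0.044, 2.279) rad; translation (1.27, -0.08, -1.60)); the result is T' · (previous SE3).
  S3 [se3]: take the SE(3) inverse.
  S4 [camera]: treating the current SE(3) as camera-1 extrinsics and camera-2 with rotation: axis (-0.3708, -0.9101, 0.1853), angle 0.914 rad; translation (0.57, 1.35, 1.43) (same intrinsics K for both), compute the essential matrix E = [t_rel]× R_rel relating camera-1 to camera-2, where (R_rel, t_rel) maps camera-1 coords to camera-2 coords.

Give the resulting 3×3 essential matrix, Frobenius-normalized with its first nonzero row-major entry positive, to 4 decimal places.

matrix = [0.1078 0.3513 -0.0509; -0.0611 -0.5206 0.3287; -0.3084 -0.2329 -0.5747]

source (fourbar_fk): coupler pose = R=[0.7165 -0.6976 0.0000; 0.6976 0.7165 0.0000; 0.0000 0.0000 1.0000], t=(-0.2195, 0.8625, 0.0000)
after S1 (invert_se3): R=[0.7165 0.6976 0.0000; -0.6976 0.7165 0.0000; 0.0000 0.0000 1.0000], t=(-0.4444, -0.7711, 0.0000)
after S2 (compose_se3): R=[0.8606 0.2342 -0.4523; -0.1076 -0.7844 -0.6109; -0.4978 0.5744 -0.6498], t=(1.2569, 0.5729, -2.2047)
after S3 (invert_se3): R=[0.8606 -0.1076 -0.4978; 0.2342 -0.7844 0.5744; -0.4523 -0.6109 -0.6498], t=(-2.1176, 1.4213, -0.5142)
after S4 (essential): [0.1078 0.3513 -0.0509; -0.0611 -0.5206 0.3287; -0.3084 -0.2329 -0.5747]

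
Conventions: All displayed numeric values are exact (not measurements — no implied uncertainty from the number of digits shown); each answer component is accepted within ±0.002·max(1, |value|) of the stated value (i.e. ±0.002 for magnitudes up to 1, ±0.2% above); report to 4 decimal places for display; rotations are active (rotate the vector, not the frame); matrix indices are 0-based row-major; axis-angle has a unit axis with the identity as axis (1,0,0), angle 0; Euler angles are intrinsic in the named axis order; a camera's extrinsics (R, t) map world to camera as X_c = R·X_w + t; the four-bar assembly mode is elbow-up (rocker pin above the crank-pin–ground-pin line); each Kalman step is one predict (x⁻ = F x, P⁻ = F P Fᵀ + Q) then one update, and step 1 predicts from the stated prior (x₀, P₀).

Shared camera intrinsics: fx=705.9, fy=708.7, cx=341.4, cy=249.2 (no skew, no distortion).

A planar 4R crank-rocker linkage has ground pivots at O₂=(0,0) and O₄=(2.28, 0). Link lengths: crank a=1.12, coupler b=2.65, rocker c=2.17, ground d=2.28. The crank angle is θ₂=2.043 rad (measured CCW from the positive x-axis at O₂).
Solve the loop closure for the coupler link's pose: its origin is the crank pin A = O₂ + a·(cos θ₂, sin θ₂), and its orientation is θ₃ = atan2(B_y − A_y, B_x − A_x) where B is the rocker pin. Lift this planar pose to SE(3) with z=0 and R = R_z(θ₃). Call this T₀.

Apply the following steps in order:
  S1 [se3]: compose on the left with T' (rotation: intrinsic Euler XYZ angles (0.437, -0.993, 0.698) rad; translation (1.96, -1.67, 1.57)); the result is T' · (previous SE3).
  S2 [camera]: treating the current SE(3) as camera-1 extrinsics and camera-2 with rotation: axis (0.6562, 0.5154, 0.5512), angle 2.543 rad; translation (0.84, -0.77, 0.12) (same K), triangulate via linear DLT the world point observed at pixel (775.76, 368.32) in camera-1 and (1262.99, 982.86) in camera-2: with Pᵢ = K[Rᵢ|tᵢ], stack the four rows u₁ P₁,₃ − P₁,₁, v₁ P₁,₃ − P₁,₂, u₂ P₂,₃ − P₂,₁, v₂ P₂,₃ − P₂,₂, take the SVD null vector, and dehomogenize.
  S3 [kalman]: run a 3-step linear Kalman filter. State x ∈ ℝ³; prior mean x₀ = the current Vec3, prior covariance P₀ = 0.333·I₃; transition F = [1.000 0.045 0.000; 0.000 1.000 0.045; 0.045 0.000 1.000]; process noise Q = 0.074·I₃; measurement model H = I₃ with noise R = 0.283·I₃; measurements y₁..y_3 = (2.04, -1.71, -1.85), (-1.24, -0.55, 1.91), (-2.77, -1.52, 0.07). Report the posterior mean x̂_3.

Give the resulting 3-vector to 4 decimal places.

result = (-0.9166, -1.1206, 0.2296)

source (fourbar_fk): coupler pose = R=[0.9034 -0.4288 0.0000; 0.4288 0.9034 0.0000; 0.0000 0.0000 1.0000], t=(-0.5094, 0.9974, 0.0000)
after S1 (compose_se3): R=[0.2275 -0.4965 -0.8377; 0.6760 0.6997 -0.2312; 0.7009 -0.5137 0.4949], t=(1.3967, -0.9087, 0.9721)
after S2 (triangulate): (1.8323, 0.1990, 0.3408)
after S3 (kf_track): (-0.9166, -1.1206, 0.2296)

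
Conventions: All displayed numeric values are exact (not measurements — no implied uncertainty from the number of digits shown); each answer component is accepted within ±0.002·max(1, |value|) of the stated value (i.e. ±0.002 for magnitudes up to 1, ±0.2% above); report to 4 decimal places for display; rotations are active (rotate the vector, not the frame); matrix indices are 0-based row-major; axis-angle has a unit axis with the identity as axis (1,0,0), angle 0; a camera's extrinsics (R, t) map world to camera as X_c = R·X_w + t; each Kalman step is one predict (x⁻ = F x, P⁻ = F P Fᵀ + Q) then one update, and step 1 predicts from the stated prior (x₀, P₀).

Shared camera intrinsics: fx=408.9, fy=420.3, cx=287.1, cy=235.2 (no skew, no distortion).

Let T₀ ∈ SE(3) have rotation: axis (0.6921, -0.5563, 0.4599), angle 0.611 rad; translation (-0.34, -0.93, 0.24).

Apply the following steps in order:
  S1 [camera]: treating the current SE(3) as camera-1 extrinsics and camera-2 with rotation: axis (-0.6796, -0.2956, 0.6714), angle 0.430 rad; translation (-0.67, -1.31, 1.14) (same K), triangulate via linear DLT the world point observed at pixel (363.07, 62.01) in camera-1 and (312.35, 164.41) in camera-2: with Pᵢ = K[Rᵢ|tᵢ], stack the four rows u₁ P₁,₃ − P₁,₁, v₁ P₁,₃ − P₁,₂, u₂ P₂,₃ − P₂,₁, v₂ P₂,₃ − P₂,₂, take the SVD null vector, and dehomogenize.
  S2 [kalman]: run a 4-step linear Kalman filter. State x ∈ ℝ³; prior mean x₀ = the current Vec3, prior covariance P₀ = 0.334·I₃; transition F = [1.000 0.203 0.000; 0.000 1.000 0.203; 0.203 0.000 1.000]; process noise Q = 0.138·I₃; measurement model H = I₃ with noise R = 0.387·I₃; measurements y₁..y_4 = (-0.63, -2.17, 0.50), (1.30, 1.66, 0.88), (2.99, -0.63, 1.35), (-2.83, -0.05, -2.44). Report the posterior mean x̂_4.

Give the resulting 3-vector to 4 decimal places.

after S1 (triangulate): (1.0993, 0.5080, 0.7880)
after S2 (kf_track): (-0.4870, -0.1511, -0.4483)

result = (-0.4870, -0.1511, -0.4483)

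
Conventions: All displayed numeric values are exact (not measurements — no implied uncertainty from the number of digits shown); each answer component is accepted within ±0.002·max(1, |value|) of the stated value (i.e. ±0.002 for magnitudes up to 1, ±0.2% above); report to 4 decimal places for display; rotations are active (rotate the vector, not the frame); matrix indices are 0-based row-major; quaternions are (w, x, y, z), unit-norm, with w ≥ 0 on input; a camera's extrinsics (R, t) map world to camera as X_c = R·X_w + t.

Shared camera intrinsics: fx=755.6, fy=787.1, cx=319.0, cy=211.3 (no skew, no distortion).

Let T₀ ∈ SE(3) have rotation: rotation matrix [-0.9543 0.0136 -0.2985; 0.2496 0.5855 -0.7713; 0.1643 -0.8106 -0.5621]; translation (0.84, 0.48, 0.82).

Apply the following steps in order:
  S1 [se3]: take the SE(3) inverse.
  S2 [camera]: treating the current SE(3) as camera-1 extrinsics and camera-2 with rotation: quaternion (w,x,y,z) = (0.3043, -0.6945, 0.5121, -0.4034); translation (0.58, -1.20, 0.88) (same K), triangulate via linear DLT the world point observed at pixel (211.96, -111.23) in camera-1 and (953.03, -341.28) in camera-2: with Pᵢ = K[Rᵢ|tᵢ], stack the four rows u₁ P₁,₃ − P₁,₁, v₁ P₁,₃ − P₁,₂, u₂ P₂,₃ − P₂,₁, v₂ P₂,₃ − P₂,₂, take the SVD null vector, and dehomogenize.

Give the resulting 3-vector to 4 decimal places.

result = (0.5521, -1.3041, 0.3883)

after S1 (invert_se3): R=[-0.9543 0.2496 0.1643; 0.0136 0.5855 -0.8106; -0.2985 -0.7713 -0.5621], t=(0.5471, 0.3722, 1.0819)
after S2 (triangulate): (0.5521, -1.3041, 0.3883)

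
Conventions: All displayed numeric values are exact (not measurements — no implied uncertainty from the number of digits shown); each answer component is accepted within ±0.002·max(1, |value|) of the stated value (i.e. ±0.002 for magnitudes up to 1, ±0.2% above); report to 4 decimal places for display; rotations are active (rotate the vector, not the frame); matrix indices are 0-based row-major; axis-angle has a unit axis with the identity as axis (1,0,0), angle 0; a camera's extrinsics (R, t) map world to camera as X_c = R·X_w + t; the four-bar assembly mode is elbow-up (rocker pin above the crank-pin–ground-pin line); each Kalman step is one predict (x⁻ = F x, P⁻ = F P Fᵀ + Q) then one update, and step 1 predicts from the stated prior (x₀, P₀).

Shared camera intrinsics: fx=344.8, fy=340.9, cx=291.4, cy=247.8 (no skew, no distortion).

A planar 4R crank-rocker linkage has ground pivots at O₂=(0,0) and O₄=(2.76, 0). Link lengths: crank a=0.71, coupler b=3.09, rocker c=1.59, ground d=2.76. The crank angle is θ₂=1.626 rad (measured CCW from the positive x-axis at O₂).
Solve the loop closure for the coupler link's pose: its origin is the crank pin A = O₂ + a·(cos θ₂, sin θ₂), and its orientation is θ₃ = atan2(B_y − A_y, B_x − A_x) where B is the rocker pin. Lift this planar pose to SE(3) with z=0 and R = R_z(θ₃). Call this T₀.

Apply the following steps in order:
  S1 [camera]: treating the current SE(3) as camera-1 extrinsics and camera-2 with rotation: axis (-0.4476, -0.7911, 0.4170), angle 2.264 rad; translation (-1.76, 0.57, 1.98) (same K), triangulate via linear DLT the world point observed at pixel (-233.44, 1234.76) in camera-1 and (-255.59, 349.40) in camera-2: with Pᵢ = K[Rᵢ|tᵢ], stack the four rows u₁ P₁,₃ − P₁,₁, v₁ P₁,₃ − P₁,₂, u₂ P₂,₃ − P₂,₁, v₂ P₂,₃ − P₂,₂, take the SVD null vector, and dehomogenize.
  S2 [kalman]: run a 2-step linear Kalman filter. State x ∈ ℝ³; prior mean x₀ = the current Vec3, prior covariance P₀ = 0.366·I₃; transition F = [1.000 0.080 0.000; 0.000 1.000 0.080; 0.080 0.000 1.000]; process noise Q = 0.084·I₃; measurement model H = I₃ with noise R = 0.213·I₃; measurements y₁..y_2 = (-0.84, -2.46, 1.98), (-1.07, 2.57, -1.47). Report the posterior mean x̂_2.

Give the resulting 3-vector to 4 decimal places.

result = (-0.9362, 0.6421, -0.0502)

source (fourbar_fk): coupler pose = R=[0.9593 -0.2824 0.0000; 0.2824 0.9593 0.0000; 0.0000 0.0000 1.0000], t=(-0.0392, 0.7089, 0.0000)
after S1 (triangulate): (-0.4249, 0.6177, 0.4081)
after S2 (kf_track): (-0.9362, 0.6421, -0.0502)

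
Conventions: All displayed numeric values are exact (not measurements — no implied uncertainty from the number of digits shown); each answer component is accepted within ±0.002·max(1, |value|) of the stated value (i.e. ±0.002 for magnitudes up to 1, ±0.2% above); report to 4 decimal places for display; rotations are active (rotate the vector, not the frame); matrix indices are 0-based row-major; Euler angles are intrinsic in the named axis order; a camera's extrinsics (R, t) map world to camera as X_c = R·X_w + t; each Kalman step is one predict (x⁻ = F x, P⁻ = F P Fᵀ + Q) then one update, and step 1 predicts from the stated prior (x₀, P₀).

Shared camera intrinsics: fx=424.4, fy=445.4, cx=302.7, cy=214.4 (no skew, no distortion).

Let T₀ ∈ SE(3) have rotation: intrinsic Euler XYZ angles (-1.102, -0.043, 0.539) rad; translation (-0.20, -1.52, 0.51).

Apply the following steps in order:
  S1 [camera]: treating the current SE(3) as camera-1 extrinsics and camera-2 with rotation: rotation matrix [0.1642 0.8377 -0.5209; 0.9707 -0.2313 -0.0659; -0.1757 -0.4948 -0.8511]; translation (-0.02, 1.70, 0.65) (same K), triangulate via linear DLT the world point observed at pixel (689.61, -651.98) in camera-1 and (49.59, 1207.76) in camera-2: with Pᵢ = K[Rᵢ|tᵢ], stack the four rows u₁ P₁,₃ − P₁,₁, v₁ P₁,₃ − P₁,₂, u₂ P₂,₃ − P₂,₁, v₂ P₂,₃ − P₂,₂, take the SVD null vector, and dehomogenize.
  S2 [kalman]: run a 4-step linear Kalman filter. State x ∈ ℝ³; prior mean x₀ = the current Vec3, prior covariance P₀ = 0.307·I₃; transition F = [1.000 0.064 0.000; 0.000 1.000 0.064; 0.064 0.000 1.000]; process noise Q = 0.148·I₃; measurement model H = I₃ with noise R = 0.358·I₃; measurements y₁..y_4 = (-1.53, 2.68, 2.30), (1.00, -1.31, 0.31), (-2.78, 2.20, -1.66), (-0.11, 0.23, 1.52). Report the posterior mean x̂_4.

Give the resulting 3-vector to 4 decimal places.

result = (-0.6470, 0.6470, 0.4715)

after S1 (triangulate): (0.6340, -0.9986, -0.1327)
after S2 (kf_track): (-0.6470, 0.6470, 0.4715)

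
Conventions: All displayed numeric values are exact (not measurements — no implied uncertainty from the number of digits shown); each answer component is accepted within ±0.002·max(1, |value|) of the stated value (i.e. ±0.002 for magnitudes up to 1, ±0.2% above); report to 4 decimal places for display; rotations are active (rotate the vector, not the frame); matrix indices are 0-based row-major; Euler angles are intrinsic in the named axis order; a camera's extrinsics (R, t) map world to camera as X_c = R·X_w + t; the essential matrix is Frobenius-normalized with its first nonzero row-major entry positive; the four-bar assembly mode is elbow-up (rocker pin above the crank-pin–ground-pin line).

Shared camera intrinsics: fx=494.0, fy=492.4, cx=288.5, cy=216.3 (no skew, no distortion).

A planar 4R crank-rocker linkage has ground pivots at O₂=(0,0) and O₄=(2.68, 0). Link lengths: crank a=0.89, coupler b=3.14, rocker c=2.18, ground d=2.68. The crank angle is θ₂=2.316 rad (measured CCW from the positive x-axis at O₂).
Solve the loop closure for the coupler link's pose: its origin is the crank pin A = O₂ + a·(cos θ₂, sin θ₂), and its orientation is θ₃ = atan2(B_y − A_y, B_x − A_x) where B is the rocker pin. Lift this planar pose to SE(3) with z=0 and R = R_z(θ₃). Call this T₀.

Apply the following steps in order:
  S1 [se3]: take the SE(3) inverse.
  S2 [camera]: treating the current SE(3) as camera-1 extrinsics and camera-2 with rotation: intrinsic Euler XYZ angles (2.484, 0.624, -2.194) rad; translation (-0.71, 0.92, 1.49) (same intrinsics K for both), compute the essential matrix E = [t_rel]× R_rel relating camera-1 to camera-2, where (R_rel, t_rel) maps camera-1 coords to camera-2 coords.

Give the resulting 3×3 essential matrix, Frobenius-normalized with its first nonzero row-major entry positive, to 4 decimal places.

source (fourbar_fk): coupler pose = R=[0.8843 -0.4669 0.0000; 0.4669 0.8843 0.0000; 0.0000 0.0000 1.0000], t=(-0.6035, 0.6541, 0.0000)
after S1 (invert_se3): R=[0.8843 0.4669 0.0000; -0.4669 0.8843 0.0000; 0.0000 0.0000 1.0000], t=(0.2283, -0.8602, 0.0000)
after S2 (essential): [0.6875 0.1483 -0.0733; 0.0664 -0.4898 -0.3580; -0.0413 0.2861 0.2097]

matrix = [0.6875 0.1483 -0.0733; 0.0664 -0.4898 -0.3580; -0.0413 0.2861 0.2097]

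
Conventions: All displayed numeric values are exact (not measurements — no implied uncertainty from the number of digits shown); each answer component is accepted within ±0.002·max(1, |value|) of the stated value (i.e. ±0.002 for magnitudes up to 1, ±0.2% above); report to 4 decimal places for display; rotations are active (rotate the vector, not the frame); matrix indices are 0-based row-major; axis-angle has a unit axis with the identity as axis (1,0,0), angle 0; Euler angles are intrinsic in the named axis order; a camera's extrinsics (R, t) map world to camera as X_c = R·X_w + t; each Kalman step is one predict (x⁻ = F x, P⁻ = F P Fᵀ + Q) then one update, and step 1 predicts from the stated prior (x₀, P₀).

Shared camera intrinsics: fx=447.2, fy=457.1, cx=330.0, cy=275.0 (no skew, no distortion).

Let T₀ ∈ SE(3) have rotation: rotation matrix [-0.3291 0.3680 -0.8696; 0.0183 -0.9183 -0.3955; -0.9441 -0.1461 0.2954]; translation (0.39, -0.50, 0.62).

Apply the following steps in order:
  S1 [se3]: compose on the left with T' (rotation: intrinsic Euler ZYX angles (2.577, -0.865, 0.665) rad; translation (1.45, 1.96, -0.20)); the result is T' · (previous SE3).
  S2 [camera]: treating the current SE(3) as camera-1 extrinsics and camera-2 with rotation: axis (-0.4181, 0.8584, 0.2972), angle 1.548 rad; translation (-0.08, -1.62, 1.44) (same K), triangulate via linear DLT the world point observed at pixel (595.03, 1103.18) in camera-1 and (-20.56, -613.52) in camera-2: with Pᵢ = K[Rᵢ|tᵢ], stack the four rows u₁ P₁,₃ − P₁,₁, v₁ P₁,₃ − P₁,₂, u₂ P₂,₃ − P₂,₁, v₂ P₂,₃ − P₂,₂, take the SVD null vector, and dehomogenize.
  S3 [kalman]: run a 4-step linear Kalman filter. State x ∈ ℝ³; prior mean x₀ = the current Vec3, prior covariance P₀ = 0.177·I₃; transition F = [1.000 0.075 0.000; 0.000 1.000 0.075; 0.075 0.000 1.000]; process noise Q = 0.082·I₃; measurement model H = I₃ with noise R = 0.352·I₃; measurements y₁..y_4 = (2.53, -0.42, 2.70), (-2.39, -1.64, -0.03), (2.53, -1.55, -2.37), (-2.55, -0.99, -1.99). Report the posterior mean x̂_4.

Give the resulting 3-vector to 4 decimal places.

after S1 (compose_se3): R=[-0.6095 -0.3015 0.7332; -0.3206 0.9396 0.1198; -0.7250 -0.1620 -0.6694], t=(1.7668, 2.6779, 0.2132)
after S2 (triangulate): (-0.1035, -0.1573, -1.4970)
after S3 (kf_track): (-0.6349, -1.1754, -1.2816)

result = (-0.6349, -1.1754, -1.2816)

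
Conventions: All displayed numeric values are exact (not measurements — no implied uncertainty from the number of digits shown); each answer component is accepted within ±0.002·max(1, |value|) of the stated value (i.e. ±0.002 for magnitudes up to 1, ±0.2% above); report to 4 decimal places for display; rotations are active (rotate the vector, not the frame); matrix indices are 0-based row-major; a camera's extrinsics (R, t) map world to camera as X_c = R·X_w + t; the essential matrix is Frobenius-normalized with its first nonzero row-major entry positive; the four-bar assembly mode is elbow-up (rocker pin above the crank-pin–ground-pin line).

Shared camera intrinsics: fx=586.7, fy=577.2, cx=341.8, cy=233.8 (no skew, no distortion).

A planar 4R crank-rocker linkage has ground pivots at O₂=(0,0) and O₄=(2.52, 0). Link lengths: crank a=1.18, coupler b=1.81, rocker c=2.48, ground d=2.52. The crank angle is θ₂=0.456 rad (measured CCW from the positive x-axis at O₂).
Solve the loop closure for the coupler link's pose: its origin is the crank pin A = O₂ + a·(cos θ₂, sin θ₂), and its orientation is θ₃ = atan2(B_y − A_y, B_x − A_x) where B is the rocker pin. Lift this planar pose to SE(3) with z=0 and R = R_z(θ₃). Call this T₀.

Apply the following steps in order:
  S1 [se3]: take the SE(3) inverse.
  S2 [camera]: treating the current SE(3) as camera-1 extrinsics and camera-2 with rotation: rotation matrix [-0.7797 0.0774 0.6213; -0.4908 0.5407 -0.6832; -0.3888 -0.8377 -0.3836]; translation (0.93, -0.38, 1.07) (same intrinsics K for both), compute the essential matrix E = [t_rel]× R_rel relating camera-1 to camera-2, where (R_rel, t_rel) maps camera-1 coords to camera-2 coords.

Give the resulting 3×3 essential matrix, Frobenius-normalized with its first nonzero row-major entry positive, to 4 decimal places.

matrix = [0.4978 -0.2488 0.4091; 0.1086 0.1564 0.2034; -0.0204 0.5955 0.3004]

source (fourbar_fk): coupler pose = R=[0.2549 -0.9670 0.0000; 0.9670 0.2549 0.0000; 0.0000 0.0000 1.0000], t=(1.0594, 0.5196, 0.0000)
after S1 (invert_se3): R=[0.2549 0.9670 0.0000; -0.9670 0.2549 -0.0000; 0.0000 0.0000 1.0000], t=(-0.7725, 0.8920, 0.0000)
after S2 (essential): [0.4978 -0.2488 0.4091; 0.1086 0.1564 0.2034; -0.0204 0.5955 0.3004]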